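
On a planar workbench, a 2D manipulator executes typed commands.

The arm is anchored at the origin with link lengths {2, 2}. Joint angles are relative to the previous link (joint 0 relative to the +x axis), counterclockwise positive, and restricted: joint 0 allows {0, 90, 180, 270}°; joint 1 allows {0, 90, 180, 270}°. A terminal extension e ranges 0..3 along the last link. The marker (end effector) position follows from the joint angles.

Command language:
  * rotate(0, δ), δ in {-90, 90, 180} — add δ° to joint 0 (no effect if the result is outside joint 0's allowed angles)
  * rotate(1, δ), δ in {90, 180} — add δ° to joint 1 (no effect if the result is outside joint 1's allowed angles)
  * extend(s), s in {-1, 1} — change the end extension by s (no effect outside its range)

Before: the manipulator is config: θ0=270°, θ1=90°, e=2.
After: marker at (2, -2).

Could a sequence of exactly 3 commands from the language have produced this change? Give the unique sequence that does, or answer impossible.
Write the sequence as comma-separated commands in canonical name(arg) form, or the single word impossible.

start: config: θ0=270°, θ1=90°, e=2
[1] after extend(-1): config: θ0=270°, θ1=90°, e=1
[2] after extend(-1): config: θ0=270°, θ1=90°, e=0
[3] after extend(-1): config: θ0=270°, θ1=90°, e=0
all 343 alternatives checked — unique.

extend(-1), extend(-1), extend(-1)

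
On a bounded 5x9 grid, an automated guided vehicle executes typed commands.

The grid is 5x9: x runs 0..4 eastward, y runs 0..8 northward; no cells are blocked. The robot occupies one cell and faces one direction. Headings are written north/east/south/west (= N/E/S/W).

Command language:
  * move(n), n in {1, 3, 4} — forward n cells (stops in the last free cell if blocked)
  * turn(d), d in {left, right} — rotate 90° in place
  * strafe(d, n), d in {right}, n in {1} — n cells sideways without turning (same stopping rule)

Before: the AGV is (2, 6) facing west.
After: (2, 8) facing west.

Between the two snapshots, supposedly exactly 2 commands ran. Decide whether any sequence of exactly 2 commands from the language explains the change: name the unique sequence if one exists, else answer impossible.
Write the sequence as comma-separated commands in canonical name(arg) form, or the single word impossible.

strafe(right, 1), strafe(right, 1)

key: heading stays W — no command in the sequence turns
start: (2, 6) facing west
t=1 strafe(right, 1) ⇒ (2, 7) facing west
t=2 strafe(right, 1) ⇒ (2, 8) facing west
no other 2-command option fits: unique.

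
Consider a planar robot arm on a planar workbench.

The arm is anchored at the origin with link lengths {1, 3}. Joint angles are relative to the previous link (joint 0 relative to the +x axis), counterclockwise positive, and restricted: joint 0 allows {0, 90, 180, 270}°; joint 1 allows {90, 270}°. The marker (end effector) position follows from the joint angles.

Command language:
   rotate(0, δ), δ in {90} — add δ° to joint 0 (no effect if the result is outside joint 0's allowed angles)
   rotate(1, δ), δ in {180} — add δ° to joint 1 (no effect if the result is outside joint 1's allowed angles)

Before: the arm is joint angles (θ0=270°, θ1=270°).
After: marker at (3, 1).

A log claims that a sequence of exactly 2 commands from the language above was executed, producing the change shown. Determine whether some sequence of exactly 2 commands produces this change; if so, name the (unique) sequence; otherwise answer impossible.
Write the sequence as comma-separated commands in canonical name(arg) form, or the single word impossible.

begin: joint angles (θ0=270°, θ1=270°)
step 1 (rotate(0, 90)): joint angles (θ0=0°, θ1=270°)
step 2 (rotate(0, 90)): joint angles (θ0=90°, θ1=270°)
no rival 2-sequence matches.

rotate(0, 90), rotate(0, 90)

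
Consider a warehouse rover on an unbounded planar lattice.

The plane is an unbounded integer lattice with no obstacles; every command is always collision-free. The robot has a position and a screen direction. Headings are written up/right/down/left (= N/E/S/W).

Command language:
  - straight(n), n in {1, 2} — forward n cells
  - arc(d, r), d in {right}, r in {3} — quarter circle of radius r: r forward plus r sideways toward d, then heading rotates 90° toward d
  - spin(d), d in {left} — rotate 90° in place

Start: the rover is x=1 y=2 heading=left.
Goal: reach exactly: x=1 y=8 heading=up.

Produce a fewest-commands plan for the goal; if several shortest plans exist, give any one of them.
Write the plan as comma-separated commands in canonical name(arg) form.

initial: x=1 y=2 heading=left
t=1 arc(right, 3) ⇒ x=-2 y=5 heading=up
t=2 arc(right, 3) ⇒ x=1 y=8 heading=right
t=3 spin(left) ⇒ x=1 y=8 heading=up
no 2-step plan works, so 3 is optimal.

arc(right, 3), arc(right, 3), spin(left)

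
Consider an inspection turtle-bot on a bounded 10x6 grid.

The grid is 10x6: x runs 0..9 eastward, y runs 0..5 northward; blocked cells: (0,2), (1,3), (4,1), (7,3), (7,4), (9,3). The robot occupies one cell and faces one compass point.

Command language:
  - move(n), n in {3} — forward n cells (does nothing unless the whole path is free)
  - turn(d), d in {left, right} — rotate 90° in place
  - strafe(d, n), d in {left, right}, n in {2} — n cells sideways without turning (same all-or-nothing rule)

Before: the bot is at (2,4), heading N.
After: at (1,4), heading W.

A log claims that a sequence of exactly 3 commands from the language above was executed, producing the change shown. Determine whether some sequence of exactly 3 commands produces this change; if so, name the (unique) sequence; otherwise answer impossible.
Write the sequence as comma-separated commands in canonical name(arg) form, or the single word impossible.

strafe(right, 2), turn(left), move(3)

key: position moved to (1,4) AND the heading swung to W — translation plus rotation needed
t0: at (2,4), heading N
step 1 (strafe(right, 2)): at (4,4), heading N
step 2 (turn(left)): at (4,4), heading W
step 3 (move(3)): at (1,4), heading W
all 125 alternatives checked — unique.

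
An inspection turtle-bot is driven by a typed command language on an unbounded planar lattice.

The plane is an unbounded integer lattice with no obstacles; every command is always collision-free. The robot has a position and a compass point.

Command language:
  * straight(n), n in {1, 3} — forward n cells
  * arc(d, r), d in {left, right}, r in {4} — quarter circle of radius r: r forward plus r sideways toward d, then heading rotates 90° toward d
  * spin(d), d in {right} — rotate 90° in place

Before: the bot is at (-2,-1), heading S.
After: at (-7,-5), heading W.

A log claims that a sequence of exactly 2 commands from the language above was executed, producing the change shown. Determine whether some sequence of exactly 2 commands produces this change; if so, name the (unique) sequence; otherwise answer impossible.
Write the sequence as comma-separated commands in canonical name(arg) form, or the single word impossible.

key: cell and facing (now W) both changed — the 2 commands mix motion and turning
t0: at (-2,-1), heading S
step 1 (arc(right, 4)): at (-6,-5), heading W
step 2 (straight(1)): at (-7,-5), heading W
no other 2-command option fits: unique.

arc(right, 4), straight(1)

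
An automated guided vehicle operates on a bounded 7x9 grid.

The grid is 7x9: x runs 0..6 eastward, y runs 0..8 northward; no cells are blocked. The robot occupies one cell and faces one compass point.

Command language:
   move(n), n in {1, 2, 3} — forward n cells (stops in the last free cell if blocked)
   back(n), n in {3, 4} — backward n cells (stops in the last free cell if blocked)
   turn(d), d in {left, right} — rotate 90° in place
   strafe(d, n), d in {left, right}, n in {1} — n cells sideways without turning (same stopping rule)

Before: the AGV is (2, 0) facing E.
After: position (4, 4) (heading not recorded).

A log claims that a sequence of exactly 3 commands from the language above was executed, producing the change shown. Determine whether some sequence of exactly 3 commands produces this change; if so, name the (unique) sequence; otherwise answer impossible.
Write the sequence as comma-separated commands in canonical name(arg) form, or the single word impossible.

key: running back(4) before move(2) would end elsewhere — order is forced
initial: (2, 0) facing E
1. move(2) → (4, 0) facing E
2. turn(right) → (4, 0) facing S
3. back(4) → (4, 4) facing S
all 729 alternatives checked — unique.

move(2), turn(right), back(4)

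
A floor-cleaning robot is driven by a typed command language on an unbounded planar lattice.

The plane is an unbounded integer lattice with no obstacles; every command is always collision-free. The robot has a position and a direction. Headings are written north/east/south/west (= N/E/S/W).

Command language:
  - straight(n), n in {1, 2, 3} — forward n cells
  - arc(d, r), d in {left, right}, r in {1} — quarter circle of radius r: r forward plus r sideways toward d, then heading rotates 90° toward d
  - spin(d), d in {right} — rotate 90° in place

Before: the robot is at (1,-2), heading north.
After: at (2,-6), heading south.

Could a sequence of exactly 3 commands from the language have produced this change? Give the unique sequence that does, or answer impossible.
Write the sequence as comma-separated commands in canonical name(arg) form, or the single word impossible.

key: position moved to (2,-6) AND the heading swung to S — translation plus rotation needed
from: at (1,-2), heading north
t=1 spin(right) ⇒ at (1,-2), heading east
t=2 arc(right, 1) ⇒ at (2,-3), heading south
t=3 straight(3) ⇒ at (2,-6), heading south
no rival 3-sequence matches.

spin(right), arc(right, 1), straight(3)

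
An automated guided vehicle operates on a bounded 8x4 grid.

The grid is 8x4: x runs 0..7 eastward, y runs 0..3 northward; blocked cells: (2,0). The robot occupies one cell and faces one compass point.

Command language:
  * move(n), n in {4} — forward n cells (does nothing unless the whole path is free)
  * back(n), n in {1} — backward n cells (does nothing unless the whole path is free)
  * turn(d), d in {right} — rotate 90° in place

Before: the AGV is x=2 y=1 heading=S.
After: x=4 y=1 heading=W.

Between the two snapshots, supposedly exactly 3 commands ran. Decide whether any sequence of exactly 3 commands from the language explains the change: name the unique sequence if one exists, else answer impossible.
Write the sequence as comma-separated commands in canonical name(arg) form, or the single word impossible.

key: order matters: swapping turn(right) and back(1) lands elsewhere
from: x=2 y=1 heading=S
t=1 turn(right) ⇒ x=2 y=1 heading=W
t=2 back(1) ⇒ x=3 y=1 heading=W
t=3 back(1) ⇒ x=4 y=1 heading=W
uniquely the one of 27 3-step routes that fits.

turn(right), back(1), back(1)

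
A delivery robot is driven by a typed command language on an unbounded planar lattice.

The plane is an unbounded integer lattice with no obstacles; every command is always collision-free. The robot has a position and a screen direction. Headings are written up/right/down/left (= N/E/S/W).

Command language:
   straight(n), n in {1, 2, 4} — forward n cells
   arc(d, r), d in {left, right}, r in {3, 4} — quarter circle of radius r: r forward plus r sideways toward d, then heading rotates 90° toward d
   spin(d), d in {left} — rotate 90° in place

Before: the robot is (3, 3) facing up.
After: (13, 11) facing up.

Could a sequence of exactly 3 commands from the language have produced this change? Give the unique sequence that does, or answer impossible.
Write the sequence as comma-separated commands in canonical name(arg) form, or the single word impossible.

key: still facing N at the end — net rotation zero over 3 steps
start: (3, 3) facing up
step 1 (arc(right, 4)): (7, 7) facing right
step 2 (straight(2)): (9, 7) facing right
step 3 (arc(left, 4)): (13, 11) facing up
no other 3-command option fits: unique.

arc(right, 4), straight(2), arc(left, 4)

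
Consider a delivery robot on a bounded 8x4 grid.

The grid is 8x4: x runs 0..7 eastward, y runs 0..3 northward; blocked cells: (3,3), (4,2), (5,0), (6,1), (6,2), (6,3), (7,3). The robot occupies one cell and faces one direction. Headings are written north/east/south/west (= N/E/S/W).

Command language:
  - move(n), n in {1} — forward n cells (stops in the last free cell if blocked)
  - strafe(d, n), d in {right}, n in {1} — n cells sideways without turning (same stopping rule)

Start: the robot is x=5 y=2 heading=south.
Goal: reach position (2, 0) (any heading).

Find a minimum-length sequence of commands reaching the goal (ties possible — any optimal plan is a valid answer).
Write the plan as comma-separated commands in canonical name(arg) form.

move(1), strafe(right, 1), strafe(right, 1), strafe(right, 1), move(1)

begin: x=5 y=2 heading=south
[1] after move(1): x=5 y=1 heading=south
[2] after strafe(right, 1): x=4 y=1 heading=south
[3] after strafe(right, 1): x=3 y=1 heading=south
[4] after strafe(right, 1): x=2 y=1 heading=south
[5] after move(1): x=2 y=0 heading=south
no 4-step plan works, so 5 is optimal.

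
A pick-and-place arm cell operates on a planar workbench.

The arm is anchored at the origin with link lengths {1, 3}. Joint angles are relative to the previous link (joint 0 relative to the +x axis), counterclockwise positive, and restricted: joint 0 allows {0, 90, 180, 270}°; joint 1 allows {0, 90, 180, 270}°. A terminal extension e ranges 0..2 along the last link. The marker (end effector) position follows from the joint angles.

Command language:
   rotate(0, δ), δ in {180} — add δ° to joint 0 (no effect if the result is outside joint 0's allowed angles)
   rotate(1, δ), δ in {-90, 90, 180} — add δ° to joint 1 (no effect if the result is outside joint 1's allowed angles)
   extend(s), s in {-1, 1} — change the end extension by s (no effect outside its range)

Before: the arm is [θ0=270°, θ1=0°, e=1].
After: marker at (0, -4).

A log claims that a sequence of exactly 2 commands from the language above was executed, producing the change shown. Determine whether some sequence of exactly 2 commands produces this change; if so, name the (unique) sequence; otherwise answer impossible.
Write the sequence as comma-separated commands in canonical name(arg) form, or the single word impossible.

extend(-1), extend(-1)

from: [θ0=270°, θ1=0°, e=1]
1. extend(-1) → [θ0=270°, θ1=0°, e=0]
2. extend(-1) → [θ0=270°, θ1=0°, e=0]
uniquely the one of 36 2-step routes that fits.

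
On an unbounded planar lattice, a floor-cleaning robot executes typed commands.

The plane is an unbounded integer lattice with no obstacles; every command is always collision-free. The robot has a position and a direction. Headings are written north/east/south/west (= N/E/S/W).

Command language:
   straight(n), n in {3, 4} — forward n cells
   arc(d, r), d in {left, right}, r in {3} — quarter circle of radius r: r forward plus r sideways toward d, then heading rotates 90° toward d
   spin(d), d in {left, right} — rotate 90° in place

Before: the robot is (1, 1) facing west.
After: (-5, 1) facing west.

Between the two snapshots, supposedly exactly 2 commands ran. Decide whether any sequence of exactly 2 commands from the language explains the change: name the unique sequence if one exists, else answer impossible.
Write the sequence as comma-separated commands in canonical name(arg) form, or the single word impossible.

straight(3), straight(3)

key: still facing W at the end — nothing in the sequence rotates
from: (1, 1) facing west
1. straight(3) → (-2, 1) facing west
2. straight(3) → (-5, 1) facing west
all 36 alternatives checked — unique.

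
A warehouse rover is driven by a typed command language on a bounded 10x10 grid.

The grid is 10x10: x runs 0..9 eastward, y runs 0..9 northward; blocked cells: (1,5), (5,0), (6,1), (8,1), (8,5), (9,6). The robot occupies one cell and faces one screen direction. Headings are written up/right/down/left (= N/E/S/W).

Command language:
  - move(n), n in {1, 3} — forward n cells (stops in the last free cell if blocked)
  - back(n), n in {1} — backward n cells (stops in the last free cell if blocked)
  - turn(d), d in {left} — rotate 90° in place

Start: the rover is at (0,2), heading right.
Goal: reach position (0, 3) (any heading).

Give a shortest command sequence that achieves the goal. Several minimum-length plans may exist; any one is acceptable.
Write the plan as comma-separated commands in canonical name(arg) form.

turn(left), move(1)

begin: at (0,2), heading right
step 1 (turn(left)): at (0,2), heading up
step 2 (move(1)): at (0,3), heading up
no 1-step plan works, so 2 is optimal.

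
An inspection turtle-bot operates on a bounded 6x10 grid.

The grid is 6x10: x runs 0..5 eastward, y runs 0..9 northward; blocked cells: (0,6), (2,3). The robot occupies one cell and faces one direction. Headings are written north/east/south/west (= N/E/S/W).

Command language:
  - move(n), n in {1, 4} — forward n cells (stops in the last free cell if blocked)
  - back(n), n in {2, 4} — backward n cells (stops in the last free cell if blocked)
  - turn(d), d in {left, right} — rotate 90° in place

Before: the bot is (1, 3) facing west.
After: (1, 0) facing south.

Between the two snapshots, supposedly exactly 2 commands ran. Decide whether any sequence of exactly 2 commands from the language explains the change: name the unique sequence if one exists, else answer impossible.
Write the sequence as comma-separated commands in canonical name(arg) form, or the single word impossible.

turn(left), move(4)

key: move(4) runs into the grid edge before its full distance
t0: (1, 3) facing west
1. turn(left) → (1, 3) facing south
2. move(4) → (1, 0) facing south
uniquely the one of 36 2-step routes that fits.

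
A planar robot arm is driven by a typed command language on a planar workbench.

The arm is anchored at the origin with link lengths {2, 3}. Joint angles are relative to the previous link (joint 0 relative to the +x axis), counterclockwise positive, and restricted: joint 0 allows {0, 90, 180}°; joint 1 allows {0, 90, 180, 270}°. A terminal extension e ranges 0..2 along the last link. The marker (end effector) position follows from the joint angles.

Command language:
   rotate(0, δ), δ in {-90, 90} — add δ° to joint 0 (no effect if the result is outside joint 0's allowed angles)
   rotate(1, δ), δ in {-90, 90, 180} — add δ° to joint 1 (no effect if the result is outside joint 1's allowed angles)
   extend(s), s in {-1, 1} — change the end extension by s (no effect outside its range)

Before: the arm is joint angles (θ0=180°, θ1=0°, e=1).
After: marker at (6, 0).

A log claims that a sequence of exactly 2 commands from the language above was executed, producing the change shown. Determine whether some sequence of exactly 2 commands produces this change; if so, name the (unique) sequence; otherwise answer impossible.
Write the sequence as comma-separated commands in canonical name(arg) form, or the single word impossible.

t0: joint angles (θ0=180°, θ1=0°, e=1)
[1] after rotate(0, -90): joint angles (θ0=90°, θ1=0°, e=1)
[2] after rotate(0, -90): joint angles (θ0=0°, θ1=0°, e=1)
no other 2-command option fits: unique.

rotate(0, -90), rotate(0, -90)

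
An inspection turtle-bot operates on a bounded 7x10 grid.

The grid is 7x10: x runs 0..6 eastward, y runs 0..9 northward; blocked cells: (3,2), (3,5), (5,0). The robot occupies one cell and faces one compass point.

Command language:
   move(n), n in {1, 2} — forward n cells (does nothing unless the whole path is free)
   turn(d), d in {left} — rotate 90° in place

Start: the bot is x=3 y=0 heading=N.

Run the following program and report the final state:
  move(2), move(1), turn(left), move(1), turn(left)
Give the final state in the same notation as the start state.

begin: x=3 y=0 heading=N
[1] after move(2): x=3 y=0 heading=N
[2] after move(1): x=3 y=1 heading=N
[3] after turn(left): x=3 y=1 heading=W
[4] after move(1): x=2 y=1 heading=W
[5] after turn(left): x=2 y=1 heading=S

x=2 y=1 heading=S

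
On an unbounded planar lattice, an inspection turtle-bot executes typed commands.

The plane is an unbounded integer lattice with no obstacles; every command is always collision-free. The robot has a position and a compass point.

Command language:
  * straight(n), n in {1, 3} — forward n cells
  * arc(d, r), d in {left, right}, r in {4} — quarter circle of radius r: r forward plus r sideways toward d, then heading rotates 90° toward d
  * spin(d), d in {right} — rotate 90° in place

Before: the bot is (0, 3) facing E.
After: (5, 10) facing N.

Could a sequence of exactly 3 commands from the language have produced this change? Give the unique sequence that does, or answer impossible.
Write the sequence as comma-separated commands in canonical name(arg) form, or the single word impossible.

key: running straight(3) before straight(1) would end elsewhere — order is forced
start: (0, 3) facing E
1. straight(1) → (1, 3) facing E
2. arc(left, 4) → (5, 7) facing N
3. straight(3) → (5, 10) facing N
no rival 3-sequence matches.

straight(1), arc(left, 4), straight(3)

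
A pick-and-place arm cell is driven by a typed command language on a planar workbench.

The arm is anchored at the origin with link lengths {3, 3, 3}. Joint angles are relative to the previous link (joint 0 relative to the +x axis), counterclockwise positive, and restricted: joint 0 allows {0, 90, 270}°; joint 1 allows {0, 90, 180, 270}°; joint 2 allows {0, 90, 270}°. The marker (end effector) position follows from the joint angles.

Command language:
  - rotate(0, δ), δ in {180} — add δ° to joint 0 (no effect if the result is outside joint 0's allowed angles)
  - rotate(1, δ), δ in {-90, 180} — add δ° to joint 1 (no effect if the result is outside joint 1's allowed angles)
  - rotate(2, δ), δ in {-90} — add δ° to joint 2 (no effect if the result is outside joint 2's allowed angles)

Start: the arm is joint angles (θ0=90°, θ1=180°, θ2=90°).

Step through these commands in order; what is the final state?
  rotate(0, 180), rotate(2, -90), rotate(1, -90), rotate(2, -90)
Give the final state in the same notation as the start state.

joint angles (θ0=270°, θ1=90°, θ2=270°)

from: joint angles (θ0=90°, θ1=180°, θ2=90°)
t=1 rotate(0, 180) ⇒ joint angles (θ0=270°, θ1=180°, θ2=90°)
t=2 rotate(2, -90) ⇒ joint angles (θ0=270°, θ1=180°, θ2=0°)
t=3 rotate(1, -90) ⇒ joint angles (θ0=270°, θ1=90°, θ2=0°)
t=4 rotate(2, -90) ⇒ joint angles (θ0=270°, θ1=90°, θ2=270°)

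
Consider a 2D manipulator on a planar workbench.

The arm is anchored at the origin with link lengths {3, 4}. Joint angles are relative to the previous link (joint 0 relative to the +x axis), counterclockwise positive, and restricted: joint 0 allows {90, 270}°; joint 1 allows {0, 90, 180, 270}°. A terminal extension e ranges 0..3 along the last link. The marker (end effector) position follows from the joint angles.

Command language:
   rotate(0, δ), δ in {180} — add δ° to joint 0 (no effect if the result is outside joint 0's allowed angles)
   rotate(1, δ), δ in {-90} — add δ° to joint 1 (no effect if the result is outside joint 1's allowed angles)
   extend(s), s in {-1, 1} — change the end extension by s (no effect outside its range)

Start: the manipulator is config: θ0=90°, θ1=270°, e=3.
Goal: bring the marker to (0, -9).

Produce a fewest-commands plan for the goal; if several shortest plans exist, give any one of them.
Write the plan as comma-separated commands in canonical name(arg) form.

initial: config: θ0=90°, θ1=270°, e=3
1. rotate(0, 180) → config: θ0=270°, θ1=270°, e=3
2. extend(-1) → config: θ0=270°, θ1=270°, e=2
3. rotate(1, -90) → config: θ0=270°, θ1=180°, e=2
4. rotate(1, -90) → config: θ0=270°, θ1=90°, e=2
5. rotate(1, -90) → config: θ0=270°, θ1=0°, e=2
minimal: 5 command(s), checked below 5.

rotate(0, 180), extend(-1), rotate(1, -90), rotate(1, -90), rotate(1, -90)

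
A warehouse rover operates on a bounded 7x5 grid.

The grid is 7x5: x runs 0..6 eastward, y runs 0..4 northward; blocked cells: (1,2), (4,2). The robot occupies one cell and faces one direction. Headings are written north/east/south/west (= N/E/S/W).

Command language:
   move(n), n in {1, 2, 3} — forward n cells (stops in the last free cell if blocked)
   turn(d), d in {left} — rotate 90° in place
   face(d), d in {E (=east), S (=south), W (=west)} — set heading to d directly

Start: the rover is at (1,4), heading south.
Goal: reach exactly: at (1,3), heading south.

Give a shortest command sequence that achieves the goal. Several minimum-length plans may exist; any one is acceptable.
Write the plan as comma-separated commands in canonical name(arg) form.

start: at (1,4), heading south
[1] after move(2): at (1,3), heading south
nothing shorter than 1 reaches the goal.

move(2)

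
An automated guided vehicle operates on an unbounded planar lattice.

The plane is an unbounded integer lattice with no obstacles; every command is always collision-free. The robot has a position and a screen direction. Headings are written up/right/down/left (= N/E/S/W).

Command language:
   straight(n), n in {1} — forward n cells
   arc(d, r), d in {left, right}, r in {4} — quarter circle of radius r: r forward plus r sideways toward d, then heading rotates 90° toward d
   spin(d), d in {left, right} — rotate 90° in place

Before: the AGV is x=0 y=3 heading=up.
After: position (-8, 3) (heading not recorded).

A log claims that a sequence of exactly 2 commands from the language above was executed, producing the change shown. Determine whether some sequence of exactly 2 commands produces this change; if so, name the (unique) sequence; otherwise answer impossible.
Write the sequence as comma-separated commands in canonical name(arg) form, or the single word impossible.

arc(left, 4), arc(left, 4)

t0: x=0 y=3 heading=up
step 1 (arc(left, 4)): x=-4 y=7 heading=left
step 2 (arc(left, 4)): x=-8 y=3 heading=down
no other 2-command option fits: unique.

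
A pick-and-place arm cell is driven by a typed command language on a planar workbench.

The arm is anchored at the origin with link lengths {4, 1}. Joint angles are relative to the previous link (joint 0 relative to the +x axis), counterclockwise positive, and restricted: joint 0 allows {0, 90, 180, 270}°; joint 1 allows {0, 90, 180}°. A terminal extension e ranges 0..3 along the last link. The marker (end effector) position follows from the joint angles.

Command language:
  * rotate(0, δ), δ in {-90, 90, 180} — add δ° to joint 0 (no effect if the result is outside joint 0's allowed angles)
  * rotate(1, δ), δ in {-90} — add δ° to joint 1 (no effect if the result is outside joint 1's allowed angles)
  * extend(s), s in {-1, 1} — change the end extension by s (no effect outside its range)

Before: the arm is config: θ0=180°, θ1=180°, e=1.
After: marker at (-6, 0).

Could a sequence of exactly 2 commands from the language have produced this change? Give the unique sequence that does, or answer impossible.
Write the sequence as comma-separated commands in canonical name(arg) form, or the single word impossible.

rotate(1, -90), rotate(1, -90)

t0: config: θ0=180°, θ1=180°, e=1
1. rotate(1, -90) → config: θ0=180°, θ1=90°, e=1
2. rotate(1, -90) → config: θ0=180°, θ1=0°, e=1
uniquely the one of 36 2-step routes that fits.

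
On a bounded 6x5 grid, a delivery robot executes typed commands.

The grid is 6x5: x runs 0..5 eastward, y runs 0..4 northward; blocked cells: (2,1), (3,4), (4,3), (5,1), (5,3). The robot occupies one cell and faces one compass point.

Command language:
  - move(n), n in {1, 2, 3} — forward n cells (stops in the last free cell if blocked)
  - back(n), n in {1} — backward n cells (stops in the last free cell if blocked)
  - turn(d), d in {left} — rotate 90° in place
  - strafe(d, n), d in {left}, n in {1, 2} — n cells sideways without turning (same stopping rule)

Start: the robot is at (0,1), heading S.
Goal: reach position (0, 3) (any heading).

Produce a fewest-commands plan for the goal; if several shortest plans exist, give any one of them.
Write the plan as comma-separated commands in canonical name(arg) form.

begin: at (0,1), heading S
t=1 turn(left) ⇒ at (0,1), heading E
t=2 strafe(left, 2) ⇒ at (0,3), heading E
minimal: 2 command(s), checked below 2.

turn(left), strafe(left, 2)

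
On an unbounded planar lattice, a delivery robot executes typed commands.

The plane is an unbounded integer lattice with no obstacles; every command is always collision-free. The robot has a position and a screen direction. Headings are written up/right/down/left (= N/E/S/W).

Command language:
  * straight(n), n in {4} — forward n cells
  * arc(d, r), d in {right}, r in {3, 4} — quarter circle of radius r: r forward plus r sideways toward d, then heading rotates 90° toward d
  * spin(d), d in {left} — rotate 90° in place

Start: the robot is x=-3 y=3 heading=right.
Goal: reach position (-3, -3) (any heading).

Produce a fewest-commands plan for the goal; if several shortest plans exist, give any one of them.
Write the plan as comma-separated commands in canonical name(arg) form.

arc(right, 3), arc(right, 3)

initial: x=-3 y=3 heading=right
[1] after arc(right, 3): x=0 y=0 heading=down
[2] after arc(right, 3): x=-3 y=-3 heading=left
shorter routes all fall short; 2 is best.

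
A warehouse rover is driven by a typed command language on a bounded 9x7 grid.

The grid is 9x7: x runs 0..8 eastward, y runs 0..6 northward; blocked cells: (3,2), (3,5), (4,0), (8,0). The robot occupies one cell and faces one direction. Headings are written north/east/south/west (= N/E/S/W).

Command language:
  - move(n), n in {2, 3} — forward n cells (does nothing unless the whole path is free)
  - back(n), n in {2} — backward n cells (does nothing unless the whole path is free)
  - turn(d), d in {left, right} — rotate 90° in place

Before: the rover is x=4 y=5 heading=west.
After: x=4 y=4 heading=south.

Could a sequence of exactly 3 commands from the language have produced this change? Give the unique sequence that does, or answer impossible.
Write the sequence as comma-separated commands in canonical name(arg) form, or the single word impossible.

turn(left), move(3), back(2)

key: position moved to (4,4) AND the heading swung to S — translation plus rotation needed
initial: x=4 y=5 heading=west
t=1 turn(left) ⇒ x=4 y=5 heading=south
t=2 move(3) ⇒ x=4 y=2 heading=south
t=3 back(2) ⇒ x=4 y=4 heading=south
uniquely the one of 125 3-step routes that fits.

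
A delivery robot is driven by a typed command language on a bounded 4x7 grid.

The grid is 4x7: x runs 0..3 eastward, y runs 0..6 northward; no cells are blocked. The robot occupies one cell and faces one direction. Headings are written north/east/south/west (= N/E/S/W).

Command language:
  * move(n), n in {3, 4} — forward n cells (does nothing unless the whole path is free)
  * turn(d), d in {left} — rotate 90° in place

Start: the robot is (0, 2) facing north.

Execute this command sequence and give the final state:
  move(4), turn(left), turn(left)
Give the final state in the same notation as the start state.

begin: (0, 2) facing north
[1] after move(4): (0, 6) facing north
[2] after turn(left): (0, 6) facing west
[3] after turn(left): (0, 6) facing south

(0, 6) facing south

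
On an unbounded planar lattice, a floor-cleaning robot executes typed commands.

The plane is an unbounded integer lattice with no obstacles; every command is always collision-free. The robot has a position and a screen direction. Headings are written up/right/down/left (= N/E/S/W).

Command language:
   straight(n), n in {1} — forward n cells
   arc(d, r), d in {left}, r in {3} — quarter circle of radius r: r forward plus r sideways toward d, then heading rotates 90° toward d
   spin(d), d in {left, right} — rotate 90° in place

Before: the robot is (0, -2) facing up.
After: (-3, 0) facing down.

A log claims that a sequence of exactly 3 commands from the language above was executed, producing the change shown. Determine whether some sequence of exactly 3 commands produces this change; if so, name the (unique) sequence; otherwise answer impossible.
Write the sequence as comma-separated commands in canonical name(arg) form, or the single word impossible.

key: position moved to (-3,0) AND the heading swung to S — translation plus rotation needed
from: (0, -2) facing up
step 1 (arc(left, 3)): (-3, 1) facing left
step 2 (spin(left)): (-3, 1) facing down
step 3 (straight(1)): (-3, 0) facing down
uniquely the one of 64 3-step routes that fits.

arc(left, 3), spin(left), straight(1)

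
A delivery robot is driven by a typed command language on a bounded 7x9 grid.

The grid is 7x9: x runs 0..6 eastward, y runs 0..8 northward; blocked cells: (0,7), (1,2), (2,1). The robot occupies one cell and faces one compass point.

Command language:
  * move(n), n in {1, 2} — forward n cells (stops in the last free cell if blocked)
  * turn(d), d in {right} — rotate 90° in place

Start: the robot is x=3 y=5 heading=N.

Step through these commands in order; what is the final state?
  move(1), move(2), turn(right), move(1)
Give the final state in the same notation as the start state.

x=4 y=8 heading=E

t0: x=3 y=5 heading=N
[1] after move(1): x=3 y=6 heading=N
[2] after move(2): x=3 y=8 heading=N
[3] after turn(right): x=3 y=8 heading=E
[4] after move(1): x=4 y=8 heading=E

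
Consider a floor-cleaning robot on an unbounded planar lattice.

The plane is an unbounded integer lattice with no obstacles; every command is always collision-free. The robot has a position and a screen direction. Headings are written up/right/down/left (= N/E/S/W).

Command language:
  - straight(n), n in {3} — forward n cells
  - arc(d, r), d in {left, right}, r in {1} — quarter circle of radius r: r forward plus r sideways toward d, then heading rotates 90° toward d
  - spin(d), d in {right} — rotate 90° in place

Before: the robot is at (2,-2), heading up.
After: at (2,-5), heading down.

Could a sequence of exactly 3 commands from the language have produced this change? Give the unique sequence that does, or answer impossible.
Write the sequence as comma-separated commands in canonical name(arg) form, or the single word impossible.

key: running straight(3) before spin(right) would end elsewhere — order is forced
t0: at (2,-2), heading up
[1] after spin(right): at (2,-2), heading right
[2] after spin(right): at (2,-2), heading down
[3] after straight(3): at (2,-5), heading down
no other 3-command option fits: unique.

spin(right), spin(right), straight(3)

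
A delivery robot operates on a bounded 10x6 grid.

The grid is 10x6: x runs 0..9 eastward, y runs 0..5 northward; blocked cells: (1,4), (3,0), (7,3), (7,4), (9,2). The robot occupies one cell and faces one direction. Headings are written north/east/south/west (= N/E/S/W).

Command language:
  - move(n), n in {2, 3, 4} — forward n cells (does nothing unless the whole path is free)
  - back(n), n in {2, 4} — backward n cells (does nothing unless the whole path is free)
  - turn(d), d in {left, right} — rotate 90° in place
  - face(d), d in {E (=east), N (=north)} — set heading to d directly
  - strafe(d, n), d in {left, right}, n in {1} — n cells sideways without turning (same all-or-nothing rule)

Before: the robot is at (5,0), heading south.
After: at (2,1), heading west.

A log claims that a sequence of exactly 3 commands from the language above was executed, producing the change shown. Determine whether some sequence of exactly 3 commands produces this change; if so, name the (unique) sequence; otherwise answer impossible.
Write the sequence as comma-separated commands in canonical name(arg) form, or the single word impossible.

turn(right), strafe(right, 1), move(3)

key: running move(3) before turn(right) would end elsewhere — order is forced
t0: at (5,0), heading south
1. turn(right) → at (5,0), heading west
2. strafe(right, 1) → at (5,1), heading west
3. move(3) → at (2,1), heading west
all 1331 alternatives checked — unique.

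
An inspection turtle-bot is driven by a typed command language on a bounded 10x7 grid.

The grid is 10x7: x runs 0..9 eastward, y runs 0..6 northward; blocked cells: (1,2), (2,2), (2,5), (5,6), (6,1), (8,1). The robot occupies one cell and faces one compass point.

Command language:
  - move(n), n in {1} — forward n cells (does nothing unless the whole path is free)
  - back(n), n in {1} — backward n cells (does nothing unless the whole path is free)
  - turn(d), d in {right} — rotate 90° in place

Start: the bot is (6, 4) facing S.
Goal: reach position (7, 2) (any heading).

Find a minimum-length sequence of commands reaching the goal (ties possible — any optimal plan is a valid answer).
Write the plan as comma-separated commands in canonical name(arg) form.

t0: (6, 4) facing S
1. move(1) → (6, 3) facing S
2. move(1) → (6, 2) facing S
3. turn(right) → (6, 2) facing W
4. back(1) → (7, 2) facing W
minimal: 4 command(s), checked below 4.

move(1), move(1), turn(right), back(1)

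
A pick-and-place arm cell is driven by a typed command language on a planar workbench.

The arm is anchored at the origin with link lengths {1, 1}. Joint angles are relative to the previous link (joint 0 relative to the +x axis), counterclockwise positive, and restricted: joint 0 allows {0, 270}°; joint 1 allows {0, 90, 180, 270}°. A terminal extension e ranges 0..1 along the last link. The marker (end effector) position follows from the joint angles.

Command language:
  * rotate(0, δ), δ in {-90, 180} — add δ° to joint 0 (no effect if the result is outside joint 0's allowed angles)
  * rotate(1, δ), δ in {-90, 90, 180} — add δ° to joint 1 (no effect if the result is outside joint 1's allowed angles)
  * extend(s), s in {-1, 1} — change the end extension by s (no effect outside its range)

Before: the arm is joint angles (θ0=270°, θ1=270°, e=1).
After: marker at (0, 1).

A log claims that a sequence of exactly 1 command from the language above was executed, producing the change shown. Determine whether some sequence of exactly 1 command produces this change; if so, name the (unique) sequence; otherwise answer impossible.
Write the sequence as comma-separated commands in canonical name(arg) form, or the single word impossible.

rotate(1, -90)

from: joint angles (θ0=270°, θ1=270°, e=1)
1. rotate(1, -90) → joint angles (θ0=270°, θ1=180°, e=1)
no other 1-command option fits: unique.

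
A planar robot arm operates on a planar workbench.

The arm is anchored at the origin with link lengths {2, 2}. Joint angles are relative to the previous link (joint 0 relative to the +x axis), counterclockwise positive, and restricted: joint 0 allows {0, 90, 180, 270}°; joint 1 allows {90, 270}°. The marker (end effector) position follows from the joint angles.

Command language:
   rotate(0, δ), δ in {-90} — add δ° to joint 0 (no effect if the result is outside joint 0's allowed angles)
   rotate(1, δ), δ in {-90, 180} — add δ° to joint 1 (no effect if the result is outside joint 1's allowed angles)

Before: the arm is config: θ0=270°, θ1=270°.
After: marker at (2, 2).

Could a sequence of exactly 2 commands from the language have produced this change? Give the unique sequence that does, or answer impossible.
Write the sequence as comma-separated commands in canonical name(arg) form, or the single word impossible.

rotate(0, -90), rotate(0, -90)

begin: config: θ0=270°, θ1=270°
t=1 rotate(0, -90) ⇒ config: θ0=180°, θ1=270°
t=2 rotate(0, -90) ⇒ config: θ0=90°, θ1=270°
no rival 2-sequence matches.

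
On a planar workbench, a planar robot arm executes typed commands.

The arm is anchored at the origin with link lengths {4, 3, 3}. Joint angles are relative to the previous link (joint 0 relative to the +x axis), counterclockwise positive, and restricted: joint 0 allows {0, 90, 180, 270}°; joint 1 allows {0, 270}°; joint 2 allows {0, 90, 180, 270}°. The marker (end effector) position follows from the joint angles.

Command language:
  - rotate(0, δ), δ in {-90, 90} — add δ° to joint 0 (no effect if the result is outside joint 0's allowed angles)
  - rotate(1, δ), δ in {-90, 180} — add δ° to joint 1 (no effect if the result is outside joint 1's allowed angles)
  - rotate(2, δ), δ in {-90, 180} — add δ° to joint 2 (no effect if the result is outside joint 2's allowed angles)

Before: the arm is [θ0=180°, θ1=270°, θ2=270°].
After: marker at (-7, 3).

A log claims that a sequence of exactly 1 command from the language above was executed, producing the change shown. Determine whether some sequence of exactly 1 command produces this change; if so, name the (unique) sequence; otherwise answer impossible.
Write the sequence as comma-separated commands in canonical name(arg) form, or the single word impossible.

initial: [θ0=180°, θ1=270°, θ2=270°]
[1] after rotate(2, 180): [θ0=180°, θ1=270°, θ2=90°]
no other 1-command option fits: unique.

rotate(2, 180)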